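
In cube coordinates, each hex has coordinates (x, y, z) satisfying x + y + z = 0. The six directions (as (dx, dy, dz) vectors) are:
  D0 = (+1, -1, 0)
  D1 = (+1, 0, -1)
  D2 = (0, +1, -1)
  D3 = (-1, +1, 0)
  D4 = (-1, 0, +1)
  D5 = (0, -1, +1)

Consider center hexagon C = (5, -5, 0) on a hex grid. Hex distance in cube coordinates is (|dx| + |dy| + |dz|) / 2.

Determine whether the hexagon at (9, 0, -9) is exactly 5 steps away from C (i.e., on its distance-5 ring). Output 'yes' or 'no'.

|px - cx| = |9 - 5| = 4
|py - cy| = |0 - (-5)| = 5
|pz - cz| = |-9 - 0| = 9
distance = (4+5+9)/2 = 18/2 = 9
radius = 5; distance != radius -> no

Answer: no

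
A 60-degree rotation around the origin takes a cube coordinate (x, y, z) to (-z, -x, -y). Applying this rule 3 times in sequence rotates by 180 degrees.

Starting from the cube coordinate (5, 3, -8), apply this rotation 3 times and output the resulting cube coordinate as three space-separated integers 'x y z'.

Answer: -5 -3 8

Derivation:
Start: (5, 3, -8)
Step 1: (5, 3, -8) -> (-(-8), -(5), -(3)) = (8, -5, -3)
Step 2: (8, -5, -3) -> (-(-3), -(8), -(-5)) = (3, -8, 5)
Step 3: (3, -8, 5) -> (-(5), -(3), -(-8)) = (-5, -3, 8)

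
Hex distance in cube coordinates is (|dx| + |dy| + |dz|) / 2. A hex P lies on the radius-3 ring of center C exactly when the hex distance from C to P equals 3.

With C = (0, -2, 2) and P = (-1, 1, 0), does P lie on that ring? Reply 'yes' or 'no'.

|px - cx| = |-1 - 0| = 1
|py - cy| = |1 - (-2)| = 3
|pz - cz| = |0 - 2| = 2
distance = (1+3+2)/2 = 6/2 = 3
radius = 3; distance == radius -> yes

Answer: yes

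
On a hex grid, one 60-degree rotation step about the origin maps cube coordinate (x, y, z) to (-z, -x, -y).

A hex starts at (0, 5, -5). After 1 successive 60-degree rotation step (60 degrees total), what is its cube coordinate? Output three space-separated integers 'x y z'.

Answer: 5 0 -5

Derivation:
Start: (0, 5, -5)
Step 1: (0, 5, -5) -> (-(-5), -(0), -(5)) = (5, 0, -5)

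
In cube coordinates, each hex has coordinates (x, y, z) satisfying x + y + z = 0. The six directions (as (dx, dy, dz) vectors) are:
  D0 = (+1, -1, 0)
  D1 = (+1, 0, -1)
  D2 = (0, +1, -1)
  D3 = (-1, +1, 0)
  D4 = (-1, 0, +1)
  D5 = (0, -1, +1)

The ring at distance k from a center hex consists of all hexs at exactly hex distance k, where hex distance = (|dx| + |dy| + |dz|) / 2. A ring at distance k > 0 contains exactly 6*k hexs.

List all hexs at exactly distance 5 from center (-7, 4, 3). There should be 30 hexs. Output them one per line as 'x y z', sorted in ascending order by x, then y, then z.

Walk ring at distance 5 from (-7, 4, 3):
Start at center + D4*5 = (-12, 4, 8)
  hex 0: (-12, 4, 8)
  hex 1: (-11, 3, 8)
  hex 2: (-10, 2, 8)
  hex 3: (-9, 1, 8)
  hex 4: (-8, 0, 8)
  hex 5: (-7, -1, 8)
  hex 6: (-6, -1, 7)
  hex 7: (-5, -1, 6)
  hex 8: (-4, -1, 5)
  hex 9: (-3, -1, 4)
  hex 10: (-2, -1, 3)
  hex 11: (-2, 0, 2)
  hex 12: (-2, 1, 1)
  hex 13: (-2, 2, 0)
  hex 14: (-2, 3, -1)
  hex 15: (-2, 4, -2)
  hex 16: (-3, 5, -2)
  hex 17: (-4, 6, -2)
  hex 18: (-5, 7, -2)
  hex 19: (-6, 8, -2)
  hex 20: (-7, 9, -2)
  hex 21: (-8, 9, -1)
  hex 22: (-9, 9, 0)
  hex 23: (-10, 9, 1)
  hex 24: (-11, 9, 2)
  hex 25: (-12, 9, 3)
  hex 26: (-12, 8, 4)
  hex 27: (-12, 7, 5)
  hex 28: (-12, 6, 6)
  hex 29: (-12, 5, 7)
Sorted: 30 hexes.

Answer: -12 4 8
-12 5 7
-12 6 6
-12 7 5
-12 8 4
-12 9 3
-11 3 8
-11 9 2
-10 2 8
-10 9 1
-9 1 8
-9 9 0
-8 0 8
-8 9 -1
-7 -1 8
-7 9 -2
-6 -1 7
-6 8 -2
-5 -1 6
-5 7 -2
-4 -1 5
-4 6 -2
-3 -1 4
-3 5 -2
-2 -1 3
-2 0 2
-2 1 1
-2 2 0
-2 3 -1
-2 4 -2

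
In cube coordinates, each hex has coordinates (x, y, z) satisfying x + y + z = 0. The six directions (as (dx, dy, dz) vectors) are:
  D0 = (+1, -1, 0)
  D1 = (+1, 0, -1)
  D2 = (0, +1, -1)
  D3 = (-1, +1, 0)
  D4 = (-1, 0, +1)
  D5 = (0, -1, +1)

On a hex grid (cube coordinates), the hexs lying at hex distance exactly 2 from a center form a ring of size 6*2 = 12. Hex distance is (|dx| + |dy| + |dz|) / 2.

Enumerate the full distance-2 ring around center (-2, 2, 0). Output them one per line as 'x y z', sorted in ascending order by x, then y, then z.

Walk ring at distance 2 from (-2, 2, 0):
Start at center + D4*2 = (-4, 2, 2)
  hex 0: (-4, 2, 2)
  hex 1: (-3, 1, 2)
  hex 2: (-2, 0, 2)
  hex 3: (-1, 0, 1)
  hex 4: (0, 0, 0)
  hex 5: (0, 1, -1)
  hex 6: (0, 2, -2)
  hex 7: (-1, 3, -2)
  hex 8: (-2, 4, -2)
  hex 9: (-3, 4, -1)
  hex 10: (-4, 4, 0)
  hex 11: (-4, 3, 1)
Sorted: 12 hexes.

Answer: -4 2 2
-4 3 1
-4 4 0
-3 1 2
-3 4 -1
-2 0 2
-2 4 -2
-1 0 1
-1 3 -2
0 0 0
0 1 -1
0 2 -2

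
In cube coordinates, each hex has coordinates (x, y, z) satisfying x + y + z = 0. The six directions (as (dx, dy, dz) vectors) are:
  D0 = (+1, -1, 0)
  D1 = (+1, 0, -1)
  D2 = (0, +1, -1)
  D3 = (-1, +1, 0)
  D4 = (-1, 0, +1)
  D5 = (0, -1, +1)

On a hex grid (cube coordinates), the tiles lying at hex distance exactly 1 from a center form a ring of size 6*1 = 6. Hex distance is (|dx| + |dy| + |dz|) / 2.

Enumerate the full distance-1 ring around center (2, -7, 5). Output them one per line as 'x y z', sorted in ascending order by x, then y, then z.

Answer: 1 -7 6
1 -6 5
2 -8 6
2 -6 4
3 -8 5
3 -7 4

Derivation:
Walk ring at distance 1 from (2, -7, 5):
Start at center + D4*1 = (1, -7, 6)
  hex 0: (1, -7, 6)
  hex 1: (2, -8, 6)
  hex 2: (3, -8, 5)
  hex 3: (3, -7, 4)
  hex 4: (2, -6, 4)
  hex 5: (1, -6, 5)
Sorted: 6 hexes.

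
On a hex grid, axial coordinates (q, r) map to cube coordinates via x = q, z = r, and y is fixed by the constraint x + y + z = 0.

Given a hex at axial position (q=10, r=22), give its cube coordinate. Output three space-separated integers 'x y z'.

Answer: 10 -32 22

Derivation:
x = q = 10
z = r = 22
y = -x - z = -(10) - (22) = -32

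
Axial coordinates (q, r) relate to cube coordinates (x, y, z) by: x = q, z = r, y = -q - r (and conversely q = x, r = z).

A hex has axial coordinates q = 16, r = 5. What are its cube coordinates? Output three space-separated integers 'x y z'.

x = q = 16
z = r = 5
y = -x - z = -(16) - (5) = -21

Answer: 16 -21 5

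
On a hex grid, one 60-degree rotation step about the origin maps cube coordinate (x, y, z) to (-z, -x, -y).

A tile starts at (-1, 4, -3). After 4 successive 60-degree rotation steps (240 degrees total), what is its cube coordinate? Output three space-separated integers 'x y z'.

Start: (-1, 4, -3)
Step 1: (-1, 4, -3) -> (-(-3), -(-1), -(4)) = (3, 1, -4)
Step 2: (3, 1, -4) -> (-(-4), -(3), -(1)) = (4, -3, -1)
Step 3: (4, -3, -1) -> (-(-1), -(4), -(-3)) = (1, -4, 3)
Step 4: (1, -4, 3) -> (-(3), -(1), -(-4)) = (-3, -1, 4)

Answer: -3 -1 4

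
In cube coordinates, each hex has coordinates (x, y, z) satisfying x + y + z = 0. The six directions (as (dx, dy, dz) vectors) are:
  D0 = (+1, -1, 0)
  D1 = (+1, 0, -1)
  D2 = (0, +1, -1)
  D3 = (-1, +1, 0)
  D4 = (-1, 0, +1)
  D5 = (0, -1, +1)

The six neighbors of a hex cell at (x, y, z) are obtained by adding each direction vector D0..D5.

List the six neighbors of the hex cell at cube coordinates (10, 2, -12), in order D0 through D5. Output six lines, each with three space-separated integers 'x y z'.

Center: (10, 2, -12). Add each direction:
  D0: (10, 2, -12) + (1, -1, 0) = (11, 1, -12)
  D1: (10, 2, -12) + (1, 0, -1) = (11, 2, -13)
  D2: (10, 2, -12) + (0, 1, -1) = (10, 3, -13)
  D3: (10, 2, -12) + (-1, 1, 0) = (9, 3, -12)
  D4: (10, 2, -12) + (-1, 0, 1) = (9, 2, -11)
  D5: (10, 2, -12) + (0, -1, 1) = (10, 1, -11)

Answer: 11 1 -12
11 2 -13
10 3 -13
9 3 -12
9 2 -11
10 1 -11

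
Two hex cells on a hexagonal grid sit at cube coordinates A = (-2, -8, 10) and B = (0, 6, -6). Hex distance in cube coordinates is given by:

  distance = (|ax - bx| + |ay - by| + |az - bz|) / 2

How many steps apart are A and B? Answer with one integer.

Answer: 16

Derivation:
|ax - bx| = |-2 - 0| = 2
|ay - by| = |-8 - 6| = 14
|az - bz| = |10 - (-6)| = 16
distance = (2 + 14 + 16) / 2 = 32 / 2 = 16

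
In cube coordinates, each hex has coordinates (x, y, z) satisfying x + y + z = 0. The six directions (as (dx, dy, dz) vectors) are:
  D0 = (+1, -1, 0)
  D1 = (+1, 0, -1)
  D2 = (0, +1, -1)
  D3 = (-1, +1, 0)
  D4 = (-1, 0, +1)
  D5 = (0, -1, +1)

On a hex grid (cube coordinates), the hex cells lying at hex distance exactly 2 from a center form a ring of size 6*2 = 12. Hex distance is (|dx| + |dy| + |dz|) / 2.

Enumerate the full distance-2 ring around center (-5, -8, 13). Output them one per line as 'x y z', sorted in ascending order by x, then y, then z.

Answer: -7 -8 15
-7 -7 14
-7 -6 13
-6 -9 15
-6 -6 12
-5 -10 15
-5 -6 11
-4 -10 14
-4 -7 11
-3 -10 13
-3 -9 12
-3 -8 11

Derivation:
Walk ring at distance 2 from (-5, -8, 13):
Start at center + D4*2 = (-7, -8, 15)
  hex 0: (-7, -8, 15)
  hex 1: (-6, -9, 15)
  hex 2: (-5, -10, 15)
  hex 3: (-4, -10, 14)
  hex 4: (-3, -10, 13)
  hex 5: (-3, -9, 12)
  hex 6: (-3, -8, 11)
  hex 7: (-4, -7, 11)
  hex 8: (-5, -6, 11)
  hex 9: (-6, -6, 12)
  hex 10: (-7, -6, 13)
  hex 11: (-7, -7, 14)
Sorted: 12 hexes.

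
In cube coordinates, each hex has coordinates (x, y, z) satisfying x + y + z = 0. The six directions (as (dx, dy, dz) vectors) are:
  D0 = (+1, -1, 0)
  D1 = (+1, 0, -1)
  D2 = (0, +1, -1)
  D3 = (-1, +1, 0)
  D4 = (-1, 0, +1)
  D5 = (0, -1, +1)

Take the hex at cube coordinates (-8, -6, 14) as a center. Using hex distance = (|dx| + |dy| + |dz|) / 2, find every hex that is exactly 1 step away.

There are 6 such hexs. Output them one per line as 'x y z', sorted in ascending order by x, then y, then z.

Walk ring at distance 1 from (-8, -6, 14):
Start at center + D4*1 = (-9, -6, 15)
  hex 0: (-9, -6, 15)
  hex 1: (-8, -7, 15)
  hex 2: (-7, -7, 14)
  hex 3: (-7, -6, 13)
  hex 4: (-8, -5, 13)
  hex 5: (-9, -5, 14)
Sorted: 6 hexes.

Answer: -9 -6 15
-9 -5 14
-8 -7 15
-8 -5 13
-7 -7 14
-7 -6 13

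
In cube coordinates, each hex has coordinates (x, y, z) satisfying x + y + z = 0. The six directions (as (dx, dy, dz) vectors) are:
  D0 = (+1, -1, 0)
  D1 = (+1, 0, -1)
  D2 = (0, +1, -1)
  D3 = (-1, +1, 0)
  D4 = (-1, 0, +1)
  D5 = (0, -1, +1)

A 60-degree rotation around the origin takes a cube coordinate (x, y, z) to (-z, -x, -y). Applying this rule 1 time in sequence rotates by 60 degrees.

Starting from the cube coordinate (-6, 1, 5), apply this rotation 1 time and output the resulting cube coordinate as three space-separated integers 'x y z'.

Start: (-6, 1, 5)
Step 1: (-6, 1, 5) -> (-(5), -(-6), -(1)) = (-5, 6, -1)

Answer: -5 6 -1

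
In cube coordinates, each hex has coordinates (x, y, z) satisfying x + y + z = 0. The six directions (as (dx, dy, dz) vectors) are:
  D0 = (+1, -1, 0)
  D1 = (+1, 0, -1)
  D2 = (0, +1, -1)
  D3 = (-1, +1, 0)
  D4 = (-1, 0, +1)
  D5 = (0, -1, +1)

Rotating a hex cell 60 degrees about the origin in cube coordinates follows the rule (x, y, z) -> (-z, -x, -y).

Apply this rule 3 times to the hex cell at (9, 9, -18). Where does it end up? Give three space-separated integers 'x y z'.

Answer: -9 -9 18

Derivation:
Start: (9, 9, -18)
Step 1: (9, 9, -18) -> (-(-18), -(9), -(9)) = (18, -9, -9)
Step 2: (18, -9, -9) -> (-(-9), -(18), -(-9)) = (9, -18, 9)
Step 3: (9, -18, 9) -> (-(9), -(9), -(-18)) = (-9, -9, 18)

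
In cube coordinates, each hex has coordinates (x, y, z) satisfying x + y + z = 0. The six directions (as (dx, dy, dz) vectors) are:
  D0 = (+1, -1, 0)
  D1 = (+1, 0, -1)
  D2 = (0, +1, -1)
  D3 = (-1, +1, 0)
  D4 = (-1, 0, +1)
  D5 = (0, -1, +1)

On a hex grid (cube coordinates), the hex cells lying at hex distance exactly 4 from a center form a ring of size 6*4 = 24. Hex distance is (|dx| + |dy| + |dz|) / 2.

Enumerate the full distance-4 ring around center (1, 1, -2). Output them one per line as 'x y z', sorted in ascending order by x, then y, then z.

Answer: -3 1 2
-3 2 1
-3 3 0
-3 4 -1
-3 5 -2
-2 0 2
-2 5 -3
-1 -1 2
-1 5 -4
0 -2 2
0 5 -5
1 -3 2
1 5 -6
2 -3 1
2 4 -6
3 -3 0
3 3 -6
4 -3 -1
4 2 -6
5 -3 -2
5 -2 -3
5 -1 -4
5 0 -5
5 1 -6

Derivation:
Walk ring at distance 4 from (1, 1, -2):
Start at center + D4*4 = (-3, 1, 2)
  hex 0: (-3, 1, 2)
  hex 1: (-2, 0, 2)
  hex 2: (-1, -1, 2)
  hex 3: (0, -2, 2)
  hex 4: (1, -3, 2)
  hex 5: (2, -3, 1)
  hex 6: (3, -3, 0)
  hex 7: (4, -3, -1)
  hex 8: (5, -3, -2)
  hex 9: (5, -2, -3)
  hex 10: (5, -1, -4)
  hex 11: (5, 0, -5)
  hex 12: (5, 1, -6)
  hex 13: (4, 2, -6)
  hex 14: (3, 3, -6)
  hex 15: (2, 4, -6)
  hex 16: (1, 5, -6)
  hex 17: (0, 5, -5)
  hex 18: (-1, 5, -4)
  hex 19: (-2, 5, -3)
  hex 20: (-3, 5, -2)
  hex 21: (-3, 4, -1)
  hex 22: (-3, 3, 0)
  hex 23: (-3, 2, 1)
Sorted: 24 hexes.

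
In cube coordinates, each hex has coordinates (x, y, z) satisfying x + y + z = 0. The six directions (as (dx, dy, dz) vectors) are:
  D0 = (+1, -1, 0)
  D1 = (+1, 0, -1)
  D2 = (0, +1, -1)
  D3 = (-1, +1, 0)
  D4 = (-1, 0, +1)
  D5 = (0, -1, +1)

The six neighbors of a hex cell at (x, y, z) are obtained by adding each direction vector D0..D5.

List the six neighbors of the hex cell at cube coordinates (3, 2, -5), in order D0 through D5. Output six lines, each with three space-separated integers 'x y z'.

Answer: 4 1 -5
4 2 -6
3 3 -6
2 3 -5
2 2 -4
3 1 -4

Derivation:
Center: (3, 2, -5). Add each direction:
  D0: (3, 2, -5) + (1, -1, 0) = (4, 1, -5)
  D1: (3, 2, -5) + (1, 0, -1) = (4, 2, -6)
  D2: (3, 2, -5) + (0, 1, -1) = (3, 3, -6)
  D3: (3, 2, -5) + (-1, 1, 0) = (2, 3, -5)
  D4: (3, 2, -5) + (-1, 0, 1) = (2, 2, -4)
  D5: (3, 2, -5) + (0, -1, 1) = (3, 1, -4)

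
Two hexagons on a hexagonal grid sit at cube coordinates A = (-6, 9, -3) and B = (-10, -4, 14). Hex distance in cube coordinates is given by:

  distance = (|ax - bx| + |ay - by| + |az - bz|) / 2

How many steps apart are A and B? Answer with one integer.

Answer: 17

Derivation:
|ax - bx| = |-6 - (-10)| = 4
|ay - by| = |9 - (-4)| = 13
|az - bz| = |-3 - 14| = 17
distance = (4 + 13 + 17) / 2 = 34 / 2 = 17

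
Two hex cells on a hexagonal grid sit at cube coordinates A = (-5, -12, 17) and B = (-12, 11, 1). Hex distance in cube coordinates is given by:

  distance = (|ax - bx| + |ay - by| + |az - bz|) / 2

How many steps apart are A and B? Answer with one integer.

|ax - bx| = |-5 - (-12)| = 7
|ay - by| = |-12 - 11| = 23
|az - bz| = |17 - 1| = 16
distance = (7 + 23 + 16) / 2 = 46 / 2 = 23

Answer: 23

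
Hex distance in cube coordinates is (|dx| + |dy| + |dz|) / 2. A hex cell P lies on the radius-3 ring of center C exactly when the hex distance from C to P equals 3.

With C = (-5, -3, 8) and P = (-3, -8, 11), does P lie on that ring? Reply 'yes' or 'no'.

Answer: no

Derivation:
|px - cx| = |-3 - (-5)| = 2
|py - cy| = |-8 - (-3)| = 5
|pz - cz| = |11 - 8| = 3
distance = (2+5+3)/2 = 10/2 = 5
radius = 3; distance != radius -> no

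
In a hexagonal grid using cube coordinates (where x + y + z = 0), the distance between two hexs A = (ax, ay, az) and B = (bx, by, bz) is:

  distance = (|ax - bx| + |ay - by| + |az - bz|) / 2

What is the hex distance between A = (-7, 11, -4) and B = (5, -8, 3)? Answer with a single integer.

Answer: 19

Derivation:
|ax - bx| = |-7 - 5| = 12
|ay - by| = |11 - (-8)| = 19
|az - bz| = |-4 - 3| = 7
distance = (12 + 19 + 7) / 2 = 38 / 2 = 19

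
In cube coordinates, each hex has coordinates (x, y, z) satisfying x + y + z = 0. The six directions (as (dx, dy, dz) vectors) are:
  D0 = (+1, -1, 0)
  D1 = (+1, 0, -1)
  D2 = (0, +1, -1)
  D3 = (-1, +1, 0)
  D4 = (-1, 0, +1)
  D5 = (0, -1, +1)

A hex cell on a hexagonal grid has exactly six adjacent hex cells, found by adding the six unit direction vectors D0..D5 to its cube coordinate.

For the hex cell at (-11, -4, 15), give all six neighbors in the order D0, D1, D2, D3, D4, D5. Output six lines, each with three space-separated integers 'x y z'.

Answer: -10 -5 15
-10 -4 14
-11 -3 14
-12 -3 15
-12 -4 16
-11 -5 16

Derivation:
Center: (-11, -4, 15). Add each direction:
  D0: (-11, -4, 15) + (1, -1, 0) = (-10, -5, 15)
  D1: (-11, -4, 15) + (1, 0, -1) = (-10, -4, 14)
  D2: (-11, -4, 15) + (0, 1, -1) = (-11, -3, 14)
  D3: (-11, -4, 15) + (-1, 1, 0) = (-12, -3, 15)
  D4: (-11, -4, 15) + (-1, 0, 1) = (-12, -4, 16)
  D5: (-11, -4, 15) + (0, -1, 1) = (-11, -5, 16)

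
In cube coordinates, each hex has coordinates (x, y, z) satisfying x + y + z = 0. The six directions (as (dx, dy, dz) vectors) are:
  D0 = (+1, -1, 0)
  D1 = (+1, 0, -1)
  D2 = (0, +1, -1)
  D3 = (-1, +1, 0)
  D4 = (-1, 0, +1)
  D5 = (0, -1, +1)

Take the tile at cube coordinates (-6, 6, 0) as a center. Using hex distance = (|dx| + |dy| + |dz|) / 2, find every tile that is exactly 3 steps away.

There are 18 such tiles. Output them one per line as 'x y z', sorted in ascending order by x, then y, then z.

Walk ring at distance 3 from (-6, 6, 0):
Start at center + D4*3 = (-9, 6, 3)
  hex 0: (-9, 6, 3)
  hex 1: (-8, 5, 3)
  hex 2: (-7, 4, 3)
  hex 3: (-6, 3, 3)
  hex 4: (-5, 3, 2)
  hex 5: (-4, 3, 1)
  hex 6: (-3, 3, 0)
  hex 7: (-3, 4, -1)
  hex 8: (-3, 5, -2)
  hex 9: (-3, 6, -3)
  hex 10: (-4, 7, -3)
  hex 11: (-5, 8, -3)
  hex 12: (-6, 9, -3)
  hex 13: (-7, 9, -2)
  hex 14: (-8, 9, -1)
  hex 15: (-9, 9, 0)
  hex 16: (-9, 8, 1)
  hex 17: (-9, 7, 2)
Sorted: 18 hexes.

Answer: -9 6 3
-9 7 2
-9 8 1
-9 9 0
-8 5 3
-8 9 -1
-7 4 3
-7 9 -2
-6 3 3
-6 9 -3
-5 3 2
-5 8 -3
-4 3 1
-4 7 -3
-3 3 0
-3 4 -1
-3 5 -2
-3 6 -3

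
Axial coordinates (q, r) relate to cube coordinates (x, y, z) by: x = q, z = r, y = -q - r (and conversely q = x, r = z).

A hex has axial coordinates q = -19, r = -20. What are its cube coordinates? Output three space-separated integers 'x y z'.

x = q = -19
z = r = -20
y = -x - z = -(-19) - (-20) = 39

Answer: -19 39 -20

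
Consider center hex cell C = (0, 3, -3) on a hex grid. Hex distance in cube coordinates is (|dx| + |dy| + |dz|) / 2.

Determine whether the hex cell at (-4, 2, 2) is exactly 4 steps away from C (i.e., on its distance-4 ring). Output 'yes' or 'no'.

Answer: no

Derivation:
|px - cx| = |-4 - 0| = 4
|py - cy| = |2 - 3| = 1
|pz - cz| = |2 - (-3)| = 5
distance = (4+1+5)/2 = 10/2 = 5
radius = 4; distance != radius -> no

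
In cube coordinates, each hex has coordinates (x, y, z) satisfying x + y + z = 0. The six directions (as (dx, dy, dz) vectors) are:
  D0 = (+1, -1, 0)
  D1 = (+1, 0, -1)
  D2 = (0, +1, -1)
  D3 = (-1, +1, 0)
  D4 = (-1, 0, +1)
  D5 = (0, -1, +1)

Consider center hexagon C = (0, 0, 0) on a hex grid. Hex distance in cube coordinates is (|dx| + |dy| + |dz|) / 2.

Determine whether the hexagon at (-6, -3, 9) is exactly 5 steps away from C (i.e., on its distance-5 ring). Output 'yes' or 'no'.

|px - cx| = |-6 - 0| = 6
|py - cy| = |-3 - 0| = 3
|pz - cz| = |9 - 0| = 9
distance = (6+3+9)/2 = 18/2 = 9
radius = 5; distance != radius -> no

Answer: no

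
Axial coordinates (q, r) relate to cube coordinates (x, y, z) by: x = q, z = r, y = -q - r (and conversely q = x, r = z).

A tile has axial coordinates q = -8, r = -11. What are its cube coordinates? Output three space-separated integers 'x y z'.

Answer: -8 19 -11

Derivation:
x = q = -8
z = r = -11
y = -x - z = -(-8) - (-11) = 19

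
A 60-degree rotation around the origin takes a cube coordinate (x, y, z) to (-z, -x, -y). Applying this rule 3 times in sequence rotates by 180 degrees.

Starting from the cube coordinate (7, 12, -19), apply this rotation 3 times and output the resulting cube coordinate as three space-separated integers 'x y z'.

Answer: -7 -12 19

Derivation:
Start: (7, 12, -19)
Step 1: (7, 12, -19) -> (-(-19), -(7), -(12)) = (19, -7, -12)
Step 2: (19, -7, -12) -> (-(-12), -(19), -(-7)) = (12, -19, 7)
Step 3: (12, -19, 7) -> (-(7), -(12), -(-19)) = (-7, -12, 19)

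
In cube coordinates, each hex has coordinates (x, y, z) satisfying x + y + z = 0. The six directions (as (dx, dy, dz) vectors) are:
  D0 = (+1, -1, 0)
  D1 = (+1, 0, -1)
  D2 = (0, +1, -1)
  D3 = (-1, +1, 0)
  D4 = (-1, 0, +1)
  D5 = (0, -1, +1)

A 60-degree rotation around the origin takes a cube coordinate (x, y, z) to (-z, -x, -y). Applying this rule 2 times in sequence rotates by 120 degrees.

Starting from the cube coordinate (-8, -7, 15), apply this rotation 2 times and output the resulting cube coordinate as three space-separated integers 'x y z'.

Start: (-8, -7, 15)
Step 1: (-8, -7, 15) -> (-(15), -(-8), -(-7)) = (-15, 8, 7)
Step 2: (-15, 8, 7) -> (-(7), -(-15), -(8)) = (-7, 15, -8)

Answer: -7 15 -8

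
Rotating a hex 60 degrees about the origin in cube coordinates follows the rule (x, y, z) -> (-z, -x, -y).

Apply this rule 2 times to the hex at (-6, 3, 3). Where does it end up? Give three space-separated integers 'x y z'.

Start: (-6, 3, 3)
Step 1: (-6, 3, 3) -> (-(3), -(-6), -(3)) = (-3, 6, -3)
Step 2: (-3, 6, -3) -> (-(-3), -(-3), -(6)) = (3, 3, -6)

Answer: 3 3 -6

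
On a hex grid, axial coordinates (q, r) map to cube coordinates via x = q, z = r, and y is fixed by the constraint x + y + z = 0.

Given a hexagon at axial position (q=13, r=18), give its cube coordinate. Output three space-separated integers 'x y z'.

Answer: 13 -31 18

Derivation:
x = q = 13
z = r = 18
y = -x - z = -(13) - (18) = -31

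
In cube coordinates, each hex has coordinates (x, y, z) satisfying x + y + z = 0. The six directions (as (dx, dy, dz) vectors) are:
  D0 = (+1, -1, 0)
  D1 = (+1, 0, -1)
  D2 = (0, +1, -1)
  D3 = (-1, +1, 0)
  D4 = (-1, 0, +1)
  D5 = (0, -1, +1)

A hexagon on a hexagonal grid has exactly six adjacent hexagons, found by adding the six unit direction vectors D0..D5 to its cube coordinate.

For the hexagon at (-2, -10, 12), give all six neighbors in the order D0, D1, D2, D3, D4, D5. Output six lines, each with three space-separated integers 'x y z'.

Answer: -1 -11 12
-1 -10 11
-2 -9 11
-3 -9 12
-3 -10 13
-2 -11 13

Derivation:
Center: (-2, -10, 12). Add each direction:
  D0: (-2, -10, 12) + (1, -1, 0) = (-1, -11, 12)
  D1: (-2, -10, 12) + (1, 0, -1) = (-1, -10, 11)
  D2: (-2, -10, 12) + (0, 1, -1) = (-2, -9, 11)
  D3: (-2, -10, 12) + (-1, 1, 0) = (-3, -9, 12)
  D4: (-2, -10, 12) + (-1, 0, 1) = (-3, -10, 13)
  D5: (-2, -10, 12) + (0, -1, 1) = (-2, -11, 13)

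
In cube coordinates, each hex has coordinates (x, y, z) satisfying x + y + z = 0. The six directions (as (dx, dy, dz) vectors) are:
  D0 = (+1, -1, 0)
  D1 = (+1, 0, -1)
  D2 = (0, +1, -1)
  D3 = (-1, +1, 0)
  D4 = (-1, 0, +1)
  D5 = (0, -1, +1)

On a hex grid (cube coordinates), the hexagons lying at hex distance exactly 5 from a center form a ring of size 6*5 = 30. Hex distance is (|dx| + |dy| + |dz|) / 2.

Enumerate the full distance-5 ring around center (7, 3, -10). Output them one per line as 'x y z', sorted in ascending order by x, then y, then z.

Answer: 2 3 -5
2 4 -6
2 5 -7
2 6 -8
2 7 -9
2 8 -10
3 2 -5
3 8 -11
4 1 -5
4 8 -12
5 0 -5
5 8 -13
6 -1 -5
6 8 -14
7 -2 -5
7 8 -15
8 -2 -6
8 7 -15
9 -2 -7
9 6 -15
10 -2 -8
10 5 -15
11 -2 -9
11 4 -15
12 -2 -10
12 -1 -11
12 0 -12
12 1 -13
12 2 -14
12 3 -15

Derivation:
Walk ring at distance 5 from (7, 3, -10):
Start at center + D4*5 = (2, 3, -5)
  hex 0: (2, 3, -5)
  hex 1: (3, 2, -5)
  hex 2: (4, 1, -5)
  hex 3: (5, 0, -5)
  hex 4: (6, -1, -5)
  hex 5: (7, -2, -5)
  hex 6: (8, -2, -6)
  hex 7: (9, -2, -7)
  hex 8: (10, -2, -8)
  hex 9: (11, -2, -9)
  hex 10: (12, -2, -10)
  hex 11: (12, -1, -11)
  hex 12: (12, 0, -12)
  hex 13: (12, 1, -13)
  hex 14: (12, 2, -14)
  hex 15: (12, 3, -15)
  hex 16: (11, 4, -15)
  hex 17: (10, 5, -15)
  hex 18: (9, 6, -15)
  hex 19: (8, 7, -15)
  hex 20: (7, 8, -15)
  hex 21: (6, 8, -14)
  hex 22: (5, 8, -13)
  hex 23: (4, 8, -12)
  hex 24: (3, 8, -11)
  hex 25: (2, 8, -10)
  hex 26: (2, 7, -9)
  hex 27: (2, 6, -8)
  hex 28: (2, 5, -7)
  hex 29: (2, 4, -6)
Sorted: 30 hexes.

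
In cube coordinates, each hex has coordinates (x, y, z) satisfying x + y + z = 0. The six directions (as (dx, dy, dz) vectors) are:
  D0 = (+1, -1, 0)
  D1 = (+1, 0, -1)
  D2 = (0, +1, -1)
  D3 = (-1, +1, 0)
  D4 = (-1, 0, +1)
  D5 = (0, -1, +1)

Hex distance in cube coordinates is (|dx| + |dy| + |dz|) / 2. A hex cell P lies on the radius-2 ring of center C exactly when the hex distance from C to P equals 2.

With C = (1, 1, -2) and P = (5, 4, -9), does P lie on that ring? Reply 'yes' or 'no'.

Answer: no

Derivation:
|px - cx| = |5 - 1| = 4
|py - cy| = |4 - 1| = 3
|pz - cz| = |-9 - (-2)| = 7
distance = (4+3+7)/2 = 14/2 = 7
radius = 2; distance != radius -> no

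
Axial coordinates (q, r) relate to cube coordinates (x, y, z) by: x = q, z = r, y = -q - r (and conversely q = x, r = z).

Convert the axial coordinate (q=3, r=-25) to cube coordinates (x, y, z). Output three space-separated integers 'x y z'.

x = q = 3
z = r = -25
y = -x - z = -(3) - (-25) = 22

Answer: 3 22 -25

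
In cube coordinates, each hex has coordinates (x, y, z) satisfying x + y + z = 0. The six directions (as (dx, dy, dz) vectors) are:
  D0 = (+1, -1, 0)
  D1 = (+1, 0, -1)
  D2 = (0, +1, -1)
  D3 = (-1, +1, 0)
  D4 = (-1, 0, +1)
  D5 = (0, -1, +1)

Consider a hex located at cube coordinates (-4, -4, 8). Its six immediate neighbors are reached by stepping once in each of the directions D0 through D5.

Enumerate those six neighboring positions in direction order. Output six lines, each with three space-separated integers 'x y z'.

Answer: -3 -5 8
-3 -4 7
-4 -3 7
-5 -3 8
-5 -4 9
-4 -5 9

Derivation:
Center: (-4, -4, 8). Add each direction:
  D0: (-4, -4, 8) + (1, -1, 0) = (-3, -5, 8)
  D1: (-4, -4, 8) + (1, 0, -1) = (-3, -4, 7)
  D2: (-4, -4, 8) + (0, 1, -1) = (-4, -3, 7)
  D3: (-4, -4, 8) + (-1, 1, 0) = (-5, -3, 8)
  D4: (-4, -4, 8) + (-1, 0, 1) = (-5, -4, 9)
  D5: (-4, -4, 8) + (0, -1, 1) = (-4, -5, 9)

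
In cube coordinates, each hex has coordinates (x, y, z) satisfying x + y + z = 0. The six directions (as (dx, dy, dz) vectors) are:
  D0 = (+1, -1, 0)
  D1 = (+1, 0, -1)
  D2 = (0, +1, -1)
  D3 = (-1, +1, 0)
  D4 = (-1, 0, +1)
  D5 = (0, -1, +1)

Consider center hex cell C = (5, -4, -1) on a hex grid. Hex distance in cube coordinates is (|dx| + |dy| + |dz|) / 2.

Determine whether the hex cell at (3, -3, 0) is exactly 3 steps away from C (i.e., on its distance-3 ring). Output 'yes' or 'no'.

Answer: no

Derivation:
|px - cx| = |3 - 5| = 2
|py - cy| = |-3 - (-4)| = 1
|pz - cz| = |0 - (-1)| = 1
distance = (2+1+1)/2 = 4/2 = 2
radius = 3; distance != radius -> no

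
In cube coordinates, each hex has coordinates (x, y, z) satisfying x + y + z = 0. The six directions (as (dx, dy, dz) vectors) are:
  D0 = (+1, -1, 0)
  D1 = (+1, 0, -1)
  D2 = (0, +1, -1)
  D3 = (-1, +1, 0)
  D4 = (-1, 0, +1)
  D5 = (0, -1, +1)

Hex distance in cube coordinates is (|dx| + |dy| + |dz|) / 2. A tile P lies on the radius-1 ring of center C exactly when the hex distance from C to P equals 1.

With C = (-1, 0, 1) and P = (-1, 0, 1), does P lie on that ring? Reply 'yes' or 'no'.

Answer: no

Derivation:
|px - cx| = |-1 - (-1)| = 0
|py - cy| = |0 - 0| = 0
|pz - cz| = |1 - 1| = 0
distance = (0+0+0)/2 = 0/2 = 0
radius = 1; distance != radius -> no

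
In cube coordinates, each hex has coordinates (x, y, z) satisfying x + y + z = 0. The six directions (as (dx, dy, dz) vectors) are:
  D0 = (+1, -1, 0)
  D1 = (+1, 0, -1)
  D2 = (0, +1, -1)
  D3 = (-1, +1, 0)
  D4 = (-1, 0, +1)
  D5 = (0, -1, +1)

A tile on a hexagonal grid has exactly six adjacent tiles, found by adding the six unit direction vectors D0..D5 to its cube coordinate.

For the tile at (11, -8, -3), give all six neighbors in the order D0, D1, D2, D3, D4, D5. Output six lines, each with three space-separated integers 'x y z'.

Answer: 12 -9 -3
12 -8 -4
11 -7 -4
10 -7 -3
10 -8 -2
11 -9 -2

Derivation:
Center: (11, -8, -3). Add each direction:
  D0: (11, -8, -3) + (1, -1, 0) = (12, -9, -3)
  D1: (11, -8, -3) + (1, 0, -1) = (12, -8, -4)
  D2: (11, -8, -3) + (0, 1, -1) = (11, -7, -4)
  D3: (11, -8, -3) + (-1, 1, 0) = (10, -7, -3)
  D4: (11, -8, -3) + (-1, 0, 1) = (10, -8, -2)
  D5: (11, -8, -3) + (0, -1, 1) = (11, -9, -2)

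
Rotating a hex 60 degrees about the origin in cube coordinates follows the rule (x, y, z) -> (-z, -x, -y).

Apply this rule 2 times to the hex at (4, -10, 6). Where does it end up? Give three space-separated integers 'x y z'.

Start: (4, -10, 6)
Step 1: (4, -10, 6) -> (-(6), -(4), -(-10)) = (-6, -4, 10)
Step 2: (-6, -4, 10) -> (-(10), -(-6), -(-4)) = (-10, 6, 4)

Answer: -10 6 4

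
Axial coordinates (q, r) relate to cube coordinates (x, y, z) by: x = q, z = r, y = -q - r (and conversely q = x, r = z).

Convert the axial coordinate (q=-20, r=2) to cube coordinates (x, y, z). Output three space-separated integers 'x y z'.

x = q = -20
z = r = 2
y = -x - z = -(-20) - (2) = 18

Answer: -20 18 2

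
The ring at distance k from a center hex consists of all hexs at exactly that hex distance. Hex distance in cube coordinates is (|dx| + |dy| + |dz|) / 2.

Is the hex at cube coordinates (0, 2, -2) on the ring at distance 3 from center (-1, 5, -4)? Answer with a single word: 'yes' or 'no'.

|px - cx| = |0 - (-1)| = 1
|py - cy| = |2 - 5| = 3
|pz - cz| = |-2 - (-4)| = 2
distance = (1+3+2)/2 = 6/2 = 3
radius = 3; distance == radius -> yes

Answer: yes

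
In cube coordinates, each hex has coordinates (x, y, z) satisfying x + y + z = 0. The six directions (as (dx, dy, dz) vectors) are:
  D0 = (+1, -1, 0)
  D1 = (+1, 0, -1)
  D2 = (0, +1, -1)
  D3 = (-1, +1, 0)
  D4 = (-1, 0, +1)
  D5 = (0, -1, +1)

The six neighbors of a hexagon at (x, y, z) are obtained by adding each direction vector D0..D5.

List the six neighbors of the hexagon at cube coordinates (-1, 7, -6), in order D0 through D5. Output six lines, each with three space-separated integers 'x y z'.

Center: (-1, 7, -6). Add each direction:
  D0: (-1, 7, -6) + (1, -1, 0) = (0, 6, -6)
  D1: (-1, 7, -6) + (1, 0, -1) = (0, 7, -7)
  D2: (-1, 7, -6) + (0, 1, -1) = (-1, 8, -7)
  D3: (-1, 7, -6) + (-1, 1, 0) = (-2, 8, -6)
  D4: (-1, 7, -6) + (-1, 0, 1) = (-2, 7, -5)
  D5: (-1, 7, -6) + (0, -1, 1) = (-1, 6, -5)

Answer: 0 6 -6
0 7 -7
-1 8 -7
-2 8 -6
-2 7 -5
-1 6 -5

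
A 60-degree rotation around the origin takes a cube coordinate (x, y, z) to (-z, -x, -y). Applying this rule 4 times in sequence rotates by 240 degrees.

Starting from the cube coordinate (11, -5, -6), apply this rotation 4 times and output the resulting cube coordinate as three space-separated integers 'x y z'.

Answer: -6 11 -5

Derivation:
Start: (11, -5, -6)
Step 1: (11, -5, -6) -> (-(-6), -(11), -(-5)) = (6, -11, 5)
Step 2: (6, -11, 5) -> (-(5), -(6), -(-11)) = (-5, -6, 11)
Step 3: (-5, -6, 11) -> (-(11), -(-5), -(-6)) = (-11, 5, 6)
Step 4: (-11, 5, 6) -> (-(6), -(-11), -(5)) = (-6, 11, -5)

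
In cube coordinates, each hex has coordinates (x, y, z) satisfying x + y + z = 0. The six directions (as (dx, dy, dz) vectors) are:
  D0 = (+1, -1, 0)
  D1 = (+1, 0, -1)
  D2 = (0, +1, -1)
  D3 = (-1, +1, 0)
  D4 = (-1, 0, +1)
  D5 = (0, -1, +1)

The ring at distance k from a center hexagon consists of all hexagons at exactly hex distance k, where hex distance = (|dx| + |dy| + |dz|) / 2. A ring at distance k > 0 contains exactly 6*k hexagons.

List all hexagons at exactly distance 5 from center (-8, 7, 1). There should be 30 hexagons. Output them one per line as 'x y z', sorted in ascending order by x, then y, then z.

Walk ring at distance 5 from (-8, 7, 1):
Start at center + D4*5 = (-13, 7, 6)
  hex 0: (-13, 7, 6)
  hex 1: (-12, 6, 6)
  hex 2: (-11, 5, 6)
  hex 3: (-10, 4, 6)
  hex 4: (-9, 3, 6)
  hex 5: (-8, 2, 6)
  hex 6: (-7, 2, 5)
  hex 7: (-6, 2, 4)
  hex 8: (-5, 2, 3)
  hex 9: (-4, 2, 2)
  hex 10: (-3, 2, 1)
  hex 11: (-3, 3, 0)
  hex 12: (-3, 4, -1)
  hex 13: (-3, 5, -2)
  hex 14: (-3, 6, -3)
  hex 15: (-3, 7, -4)
  hex 16: (-4, 8, -4)
  hex 17: (-5, 9, -4)
  hex 18: (-6, 10, -4)
  hex 19: (-7, 11, -4)
  hex 20: (-8, 12, -4)
  hex 21: (-9, 12, -3)
  hex 22: (-10, 12, -2)
  hex 23: (-11, 12, -1)
  hex 24: (-12, 12, 0)
  hex 25: (-13, 12, 1)
  hex 26: (-13, 11, 2)
  hex 27: (-13, 10, 3)
  hex 28: (-13, 9, 4)
  hex 29: (-13, 8, 5)
Sorted: 30 hexes.

Answer: -13 7 6
-13 8 5
-13 9 4
-13 10 3
-13 11 2
-13 12 1
-12 6 6
-12 12 0
-11 5 6
-11 12 -1
-10 4 6
-10 12 -2
-9 3 6
-9 12 -3
-8 2 6
-8 12 -4
-7 2 5
-7 11 -4
-6 2 4
-6 10 -4
-5 2 3
-5 9 -4
-4 2 2
-4 8 -4
-3 2 1
-3 3 0
-3 4 -1
-3 5 -2
-3 6 -3
-3 7 -4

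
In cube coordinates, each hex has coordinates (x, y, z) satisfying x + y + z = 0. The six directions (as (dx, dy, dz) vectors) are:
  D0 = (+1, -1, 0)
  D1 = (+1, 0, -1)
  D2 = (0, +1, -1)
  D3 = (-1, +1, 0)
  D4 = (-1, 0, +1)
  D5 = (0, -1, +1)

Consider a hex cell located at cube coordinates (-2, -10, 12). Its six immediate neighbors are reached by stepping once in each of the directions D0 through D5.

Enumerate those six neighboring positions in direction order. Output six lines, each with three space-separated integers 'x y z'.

Answer: -1 -11 12
-1 -10 11
-2 -9 11
-3 -9 12
-3 -10 13
-2 -11 13

Derivation:
Center: (-2, -10, 12). Add each direction:
  D0: (-2, -10, 12) + (1, -1, 0) = (-1, -11, 12)
  D1: (-2, -10, 12) + (1, 0, -1) = (-1, -10, 11)
  D2: (-2, -10, 12) + (0, 1, -1) = (-2, -9, 11)
  D3: (-2, -10, 12) + (-1, 1, 0) = (-3, -9, 12)
  D4: (-2, -10, 12) + (-1, 0, 1) = (-3, -10, 13)
  D5: (-2, -10, 12) + (0, -1, 1) = (-2, -11, 13)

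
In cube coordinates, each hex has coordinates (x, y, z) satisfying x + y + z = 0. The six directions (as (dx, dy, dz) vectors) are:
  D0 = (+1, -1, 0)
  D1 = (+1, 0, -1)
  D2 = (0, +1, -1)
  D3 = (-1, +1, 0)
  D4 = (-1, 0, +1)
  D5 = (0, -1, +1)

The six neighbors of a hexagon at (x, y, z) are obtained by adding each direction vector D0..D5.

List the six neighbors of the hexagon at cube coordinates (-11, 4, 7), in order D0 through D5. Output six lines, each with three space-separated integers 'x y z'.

Center: (-11, 4, 7). Add each direction:
  D0: (-11, 4, 7) + (1, -1, 0) = (-10, 3, 7)
  D1: (-11, 4, 7) + (1, 0, -1) = (-10, 4, 6)
  D2: (-11, 4, 7) + (0, 1, -1) = (-11, 5, 6)
  D3: (-11, 4, 7) + (-1, 1, 0) = (-12, 5, 7)
  D4: (-11, 4, 7) + (-1, 0, 1) = (-12, 4, 8)
  D5: (-11, 4, 7) + (0, -1, 1) = (-11, 3, 8)

Answer: -10 3 7
-10 4 6
-11 5 6
-12 5 7
-12 4 8
-11 3 8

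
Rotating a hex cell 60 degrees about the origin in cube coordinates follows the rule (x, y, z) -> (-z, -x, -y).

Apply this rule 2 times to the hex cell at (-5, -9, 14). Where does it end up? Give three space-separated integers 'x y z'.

Answer: -9 14 -5

Derivation:
Start: (-5, -9, 14)
Step 1: (-5, -9, 14) -> (-(14), -(-5), -(-9)) = (-14, 5, 9)
Step 2: (-14, 5, 9) -> (-(9), -(-14), -(5)) = (-9, 14, -5)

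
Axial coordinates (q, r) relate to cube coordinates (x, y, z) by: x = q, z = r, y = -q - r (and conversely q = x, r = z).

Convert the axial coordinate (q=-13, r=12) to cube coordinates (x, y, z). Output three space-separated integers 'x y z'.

Answer: -13 1 12

Derivation:
x = q = -13
z = r = 12
y = -x - z = -(-13) - (12) = 1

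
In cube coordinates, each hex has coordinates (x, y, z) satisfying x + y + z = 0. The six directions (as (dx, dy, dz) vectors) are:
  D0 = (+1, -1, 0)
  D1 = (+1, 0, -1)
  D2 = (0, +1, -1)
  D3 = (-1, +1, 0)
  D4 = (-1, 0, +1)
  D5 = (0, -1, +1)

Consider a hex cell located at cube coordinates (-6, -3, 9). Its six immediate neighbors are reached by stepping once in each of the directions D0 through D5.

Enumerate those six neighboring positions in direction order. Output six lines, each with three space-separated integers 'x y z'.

Center: (-6, -3, 9). Add each direction:
  D0: (-6, -3, 9) + (1, -1, 0) = (-5, -4, 9)
  D1: (-6, -3, 9) + (1, 0, -1) = (-5, -3, 8)
  D2: (-6, -3, 9) + (0, 1, -1) = (-6, -2, 8)
  D3: (-6, -3, 9) + (-1, 1, 0) = (-7, -2, 9)
  D4: (-6, -3, 9) + (-1, 0, 1) = (-7, -3, 10)
  D5: (-6, -3, 9) + (0, -1, 1) = (-6, -4, 10)

Answer: -5 -4 9
-5 -3 8
-6 -2 8
-7 -2 9
-7 -3 10
-6 -4 10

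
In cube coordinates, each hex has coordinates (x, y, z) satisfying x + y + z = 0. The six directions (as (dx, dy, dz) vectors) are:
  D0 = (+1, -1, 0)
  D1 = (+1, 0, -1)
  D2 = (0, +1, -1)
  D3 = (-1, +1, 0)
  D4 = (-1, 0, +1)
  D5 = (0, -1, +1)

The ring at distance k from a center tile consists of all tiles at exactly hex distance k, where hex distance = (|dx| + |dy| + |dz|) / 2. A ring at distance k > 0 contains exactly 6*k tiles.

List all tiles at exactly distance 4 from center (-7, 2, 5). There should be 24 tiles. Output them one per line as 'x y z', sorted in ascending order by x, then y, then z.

Walk ring at distance 4 from (-7, 2, 5):
Start at center + D4*4 = (-11, 2, 9)
  hex 0: (-11, 2, 9)
  hex 1: (-10, 1, 9)
  hex 2: (-9, 0, 9)
  hex 3: (-8, -1, 9)
  hex 4: (-7, -2, 9)
  hex 5: (-6, -2, 8)
  hex 6: (-5, -2, 7)
  hex 7: (-4, -2, 6)
  hex 8: (-3, -2, 5)
  hex 9: (-3, -1, 4)
  hex 10: (-3, 0, 3)
  hex 11: (-3, 1, 2)
  hex 12: (-3, 2, 1)
  hex 13: (-4, 3, 1)
  hex 14: (-5, 4, 1)
  hex 15: (-6, 5, 1)
  hex 16: (-7, 6, 1)
  hex 17: (-8, 6, 2)
  hex 18: (-9, 6, 3)
  hex 19: (-10, 6, 4)
  hex 20: (-11, 6, 5)
  hex 21: (-11, 5, 6)
  hex 22: (-11, 4, 7)
  hex 23: (-11, 3, 8)
Sorted: 24 hexes.

Answer: -11 2 9
-11 3 8
-11 4 7
-11 5 6
-11 6 5
-10 1 9
-10 6 4
-9 0 9
-9 6 3
-8 -1 9
-8 6 2
-7 -2 9
-7 6 1
-6 -2 8
-6 5 1
-5 -2 7
-5 4 1
-4 -2 6
-4 3 1
-3 -2 5
-3 -1 4
-3 0 3
-3 1 2
-3 2 1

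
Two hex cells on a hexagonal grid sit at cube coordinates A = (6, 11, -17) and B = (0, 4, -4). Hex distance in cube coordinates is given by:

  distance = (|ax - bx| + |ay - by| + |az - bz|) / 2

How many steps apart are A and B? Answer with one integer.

Answer: 13

Derivation:
|ax - bx| = |6 - 0| = 6
|ay - by| = |11 - 4| = 7
|az - bz| = |-17 - (-4)| = 13
distance = (6 + 7 + 13) / 2 = 26 / 2 = 13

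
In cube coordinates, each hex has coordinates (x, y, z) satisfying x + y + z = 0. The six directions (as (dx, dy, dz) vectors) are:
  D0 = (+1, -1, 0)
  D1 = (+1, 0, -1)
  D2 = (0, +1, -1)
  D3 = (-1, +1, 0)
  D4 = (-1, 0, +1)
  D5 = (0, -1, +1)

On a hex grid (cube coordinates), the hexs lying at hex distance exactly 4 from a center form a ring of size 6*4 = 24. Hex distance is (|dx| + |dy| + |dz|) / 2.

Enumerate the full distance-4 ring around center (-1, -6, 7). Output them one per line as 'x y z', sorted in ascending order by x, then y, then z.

Answer: -5 -6 11
-5 -5 10
-5 -4 9
-5 -3 8
-5 -2 7
-4 -7 11
-4 -2 6
-3 -8 11
-3 -2 5
-2 -9 11
-2 -2 4
-1 -10 11
-1 -2 3
0 -10 10
0 -3 3
1 -10 9
1 -4 3
2 -10 8
2 -5 3
3 -10 7
3 -9 6
3 -8 5
3 -7 4
3 -6 3

Derivation:
Walk ring at distance 4 from (-1, -6, 7):
Start at center + D4*4 = (-5, -6, 11)
  hex 0: (-5, -6, 11)
  hex 1: (-4, -7, 11)
  hex 2: (-3, -8, 11)
  hex 3: (-2, -9, 11)
  hex 4: (-1, -10, 11)
  hex 5: (0, -10, 10)
  hex 6: (1, -10, 9)
  hex 7: (2, -10, 8)
  hex 8: (3, -10, 7)
  hex 9: (3, -9, 6)
  hex 10: (3, -8, 5)
  hex 11: (3, -7, 4)
  hex 12: (3, -6, 3)
  hex 13: (2, -5, 3)
  hex 14: (1, -4, 3)
  hex 15: (0, -3, 3)
  hex 16: (-1, -2, 3)
  hex 17: (-2, -2, 4)
  hex 18: (-3, -2, 5)
  hex 19: (-4, -2, 6)
  hex 20: (-5, -2, 7)
  hex 21: (-5, -3, 8)
  hex 22: (-5, -4, 9)
  hex 23: (-5, -5, 10)
Sorted: 24 hexes.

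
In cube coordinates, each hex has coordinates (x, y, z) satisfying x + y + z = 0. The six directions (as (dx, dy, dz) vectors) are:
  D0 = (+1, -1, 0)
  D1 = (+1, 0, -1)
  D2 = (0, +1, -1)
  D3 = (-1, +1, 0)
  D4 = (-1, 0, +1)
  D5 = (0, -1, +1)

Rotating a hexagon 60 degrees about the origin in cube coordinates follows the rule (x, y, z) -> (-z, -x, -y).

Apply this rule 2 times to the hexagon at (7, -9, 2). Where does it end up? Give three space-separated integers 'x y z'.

Start: (7, -9, 2)
Step 1: (7, -9, 2) -> (-(2), -(7), -(-9)) = (-2, -7, 9)
Step 2: (-2, -7, 9) -> (-(9), -(-2), -(-7)) = (-9, 2, 7)

Answer: -9 2 7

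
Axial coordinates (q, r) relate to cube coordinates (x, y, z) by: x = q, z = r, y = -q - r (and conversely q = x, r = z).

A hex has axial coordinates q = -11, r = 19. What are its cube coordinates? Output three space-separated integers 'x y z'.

Answer: -11 -8 19

Derivation:
x = q = -11
z = r = 19
y = -x - z = -(-11) - (19) = -8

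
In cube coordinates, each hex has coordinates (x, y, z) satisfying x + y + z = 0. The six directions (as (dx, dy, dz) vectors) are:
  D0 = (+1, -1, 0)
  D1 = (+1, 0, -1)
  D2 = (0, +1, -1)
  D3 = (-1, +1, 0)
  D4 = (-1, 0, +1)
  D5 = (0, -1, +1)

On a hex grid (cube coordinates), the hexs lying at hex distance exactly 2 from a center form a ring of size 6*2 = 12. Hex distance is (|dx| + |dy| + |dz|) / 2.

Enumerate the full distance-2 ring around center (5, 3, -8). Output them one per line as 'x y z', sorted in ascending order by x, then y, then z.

Walk ring at distance 2 from (5, 3, -8):
Start at center + D4*2 = (3, 3, -6)
  hex 0: (3, 3, -6)
  hex 1: (4, 2, -6)
  hex 2: (5, 1, -6)
  hex 3: (6, 1, -7)
  hex 4: (7, 1, -8)
  hex 5: (7, 2, -9)
  hex 6: (7, 3, -10)
  hex 7: (6, 4, -10)
  hex 8: (5, 5, -10)
  hex 9: (4, 5, -9)
  hex 10: (3, 5, -8)
  hex 11: (3, 4, -7)
Sorted: 12 hexes.

Answer: 3 3 -6
3 4 -7
3 5 -8
4 2 -6
4 5 -9
5 1 -6
5 5 -10
6 1 -7
6 4 -10
7 1 -8
7 2 -9
7 3 -10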